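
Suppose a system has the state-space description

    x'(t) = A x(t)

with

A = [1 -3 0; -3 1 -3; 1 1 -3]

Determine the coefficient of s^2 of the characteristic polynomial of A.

1

Expand det(sI - A) for the 3×3 matrix.
p(s) = s^3 + s^2 - 11s - 36.
(Check: constant term = det(-A) = (-1)^3 det A = -36; coefficient of s^2 = -tr A = 1.)
The coefficient of s^2 is 1.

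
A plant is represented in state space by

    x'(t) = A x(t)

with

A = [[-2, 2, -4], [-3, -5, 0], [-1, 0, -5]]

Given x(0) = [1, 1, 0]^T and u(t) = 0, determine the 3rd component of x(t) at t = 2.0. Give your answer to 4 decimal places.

-0.0040

det(sI - A) = s^3 - (tr A)s^2 + (M11 + M22 + M33)s - det A, where Mii is the 2×2 principal minor of A obtained by deleting row i and column i.
tr A = (-2) + (-5) + (-5) = -12; M11 = (-5)·(-5) - 0·0 = 25 - 0 = 25; M22 = (-2)·(-5) - (-4)·(-1) = 10 - 4 = 6; M33 = (-2)·(-5) - 2·(-3) = 10 - (-6) = 16; sum of minors = 47.
det A = (-2)·((-5)·(-5) - 0·0) - 2·((-3)·(-5) - 0·(-1)) + (-4)·((-3)·0 - (-5)·(-1)) = (-2)·25 - 2·15 + (-4)·(-5) = -60.
So p(s) = det(sI - A) = s^3 + 12s^2 + 47s + 60.
Rational-root test: any integer root divides 60. Testing small divisors, s = -3 works: p(-3) = -27 + 108 + (-141) + 60 = 0, so (s + 3) is a factor.
Dividing, p(s) = (s + 3)(s^2 + 9s + 20).
Factor s^2 + 9s + 20: two numbers with sum -9 and product 20 are -4 and -5, so s^2 + 9s + 20 = (s + 4)(s + 5).
Hence p(s) = (s + 3) (s + 4) (s + 5), with roots -5, -4, -3.
The eigenvalues -5, -4, -3 are distinct and real, so A is diagonalisable and x(t) = e^{At} x(0) = V diag(e^{λ_i t}) V^{-1} x(0), where the columns of V are the eigenvectors.
λ = -5: A - (-5)I = [[3, 2, -4], [-3, 0, 0], [-1, 0, 0]]. v must be orthogonal to every row; (row 1) × (row 2) = [0, 12, 6], so take v_1 = [0, 2, 1]^T.
λ = -4: A - (-4)I = [[2, 2, -4], [-3, -1, 0], [-1, 0, -1]]. v must be orthogonal to every row; (row 1) × (row 2) = [-4, 12, 4], so take v_2 = [-1, 3, 1]^T.
λ = -3: A - (-3)I = [[1, 2, -4], [-3, -2, 0], [-1, 0, -2]]. v must be orthogonal to every row; (row 1) × (row 2) = [-8, 12, 4], so take v_3 = [2, -3, -1]^T.
V = [v_1 v_2 v_3] = [[0, -1, 2], [2, 3, -3], [1, 1, -1]] has det V = -1, so V^{-1} = adj(V)/det V = [[0, -1, 3], [1, 2, -4], [1, 1, -2]].
Modal coordinates z(0) = V^{-1} x(0): 0·1 + (-1)·1 + 3·0 = -1; 1·1 + 2·1 + (-4)·0 = 3; 1·1 + 1·1 + (-2)·0 = 2; so z(0) = [-1, 3, 2]^T.
x_3(t) = Σ_i (v_i)_3 · z_i(0) · e^{λ_i t} (row 3 of V times the modal terms).
x_3(2.0) = 1·(-1)·e^{-5·2.0} + 1·3·e^{-4·2.0} + (-1)·2·e^{-3·2.0} = (-1)·0.000045 + 3·0.000335 + (-2)·0.002479 = -0.0040.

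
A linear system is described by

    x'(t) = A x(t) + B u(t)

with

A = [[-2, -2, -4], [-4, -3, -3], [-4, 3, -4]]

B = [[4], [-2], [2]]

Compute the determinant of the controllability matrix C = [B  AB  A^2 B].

23488

AB = [[-12], [-16], [-30]]
A^2B = [[176], [186], [120]]
Controllability matrix C = [B  AB  A^2B] = [[4, -12, 176], [-2, -16, 186], [2, -30, 120]]
Expanding along the first row, det(C) = 4·((-16)·120 - 186·(-30)) - (-12)·((-2)·120 - 186·2) + 176·((-2)·(-30) - (-16)·2) = 4·3660 - (-12)·(-612) + 176·92 = 23488
Since det(C) ≠ 0, rank(C) = 3 and the system is completely controllable.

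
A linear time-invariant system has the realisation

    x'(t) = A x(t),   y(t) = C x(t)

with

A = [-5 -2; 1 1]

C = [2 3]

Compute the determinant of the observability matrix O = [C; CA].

19

CA = [[-7, -1]]
Observability matrix O = [C; CA] = [[2, 3], [-7, -1]]
det(O) = 2·(-1) - 3·(-7) = -2 - (-21) = 19
Since det(O) ≠ 0, rank(O) = 2 and the system is completely observable.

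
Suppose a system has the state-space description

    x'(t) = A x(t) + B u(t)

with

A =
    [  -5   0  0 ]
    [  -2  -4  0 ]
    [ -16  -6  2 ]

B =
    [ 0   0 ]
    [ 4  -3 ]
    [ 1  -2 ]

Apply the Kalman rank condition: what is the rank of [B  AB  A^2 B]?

AB = [[0, 0], [-16, 12], [-22, 14]]
A^2B = [[0, 0], [64, -48], [52, -44]]
Controllability matrix C = [B  AB  A^2B] = [[0, 0, 0, 0, 0, 0], [4, -3, -16, 12, 64, -48], [1, -2, -22, 14, 52, -44]]
Row 1 of C is identically zero, so rank(C) ≤ 2.
The 2×2 minor from rows 2, 3, columns 1, 2 is 4·(-2) - (-3)·1 = -8 - (-3) = -5 ≠ 0, so rank(C) = 2.
rank(C) = 2 < n = 3, so the pair (A, B) is not completely controllable.

2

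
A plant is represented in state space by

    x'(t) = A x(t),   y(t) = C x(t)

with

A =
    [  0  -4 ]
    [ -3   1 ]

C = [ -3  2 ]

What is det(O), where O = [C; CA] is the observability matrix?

-30

CA = [[-6, 14]]
Observability matrix O = [C; CA] = [[-3, 2], [-6, 14]]
det(O) = (-3)·14 - 2·(-6) = -42 - (-12) = -30
Since det(O) ≠ 0, rank(O) = 2 and the system is completely observable.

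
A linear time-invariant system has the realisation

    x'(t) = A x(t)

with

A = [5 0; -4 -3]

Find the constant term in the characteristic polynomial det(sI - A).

-15

For a 2×2 matrix, det(sI - A) = s^2 - (tr A)s + det A.
tr A = 2, det A = -15.
So p(s) = s^2 - 2s - 15.
The constant term is -15.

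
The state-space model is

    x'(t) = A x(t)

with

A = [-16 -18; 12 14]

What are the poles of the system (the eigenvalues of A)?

-4, 2

det(sI - A) = s^2 - (tr A)s + det A, with tr A = (-16) + 14 = -2 and det A = (-16)·14 - (-18)·12 = -224 - (-216) = -8.
So p(s) = det(sI - A) = s^2 + 2s - 8.
Factor s^2 + 2s - 8: two numbers with sum -2 and product -8 are 2 and -4, so s^2 + 2s - 8 = (s - 2)(s + 4).
Hence p(s) = (s - 2) (s + 4), with roots -4, 2.
At least one eigenvalue has non-negative real part, so the system is not asymptotically stable.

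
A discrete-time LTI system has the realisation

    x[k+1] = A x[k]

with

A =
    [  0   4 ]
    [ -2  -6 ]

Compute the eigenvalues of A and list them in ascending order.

det(zI - A) = z^2 - (tr A)z + det A, with tr A = 0 + (-6) = -6 and det A = 0·(-6) - 4·(-2) = 0 - (-8) = 8.
So p(z) = det(zI - A) = z^2 + 6z + 8.
Factor z^2 + 6z + 8: two numbers with sum -6 and product 8 are -2 and -4, so z^2 + 6z + 8 = (z + 2)(z + 4).
Hence p(z) = (z + 2) (z + 4), with roots -4, -2.

-4, -2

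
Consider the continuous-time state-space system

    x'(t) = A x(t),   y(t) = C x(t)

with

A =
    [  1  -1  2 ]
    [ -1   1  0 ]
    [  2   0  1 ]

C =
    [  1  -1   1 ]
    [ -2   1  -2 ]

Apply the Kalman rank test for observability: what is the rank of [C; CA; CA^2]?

3

CA = [[4, -2, 3], [-7, 3, -6]]
CA^2 = [[12, -6, 11], [-22, 10, -20]]
Observability matrix O = [C; CA; CA^2] = [[1, -1, 1], [-2, 1, -2], [4, -2, 3], [-7, 3, -6], [12, -6, 11], [-22, 10, -20]]
Take the 3×3 submatrix of O formed by rows 1, 2, 3: [[1, -1, 1], [-2, 1, -2], [4, -2, 3]]. Its determinant is 1·(1·3 - (-2)·(-2)) - (-1)·((-2)·3 - (-2)·4) + 1·((-2)·(-2) - 1·4) = 1·(-1) - (-1)·2 + 1·0 = 1 ≠ 0.
So rank(O) ≥ 3; since O has 3 columns, rank(O) = 3.
rank(O) = 3 = n, so the pair (A, C) is completely observable.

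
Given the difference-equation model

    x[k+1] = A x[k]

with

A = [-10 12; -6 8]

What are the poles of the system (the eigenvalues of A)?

-4, 2

det(zI - A) = z^2 - (tr A)z + det A, with tr A = (-10) + 8 = -2 and det A = (-10)·8 - 12·(-6) = -80 - (-72) = -8.
So p(z) = det(zI - A) = z^2 + 2z - 8.
Factor z^2 + 2z - 8: two numbers with sum -2 and product -8 are 2 and -4, so z^2 + 2z - 8 = (z - 2)(z + 4).
Hence p(z) = (z - 2) (z + 4), with roots -4, 2.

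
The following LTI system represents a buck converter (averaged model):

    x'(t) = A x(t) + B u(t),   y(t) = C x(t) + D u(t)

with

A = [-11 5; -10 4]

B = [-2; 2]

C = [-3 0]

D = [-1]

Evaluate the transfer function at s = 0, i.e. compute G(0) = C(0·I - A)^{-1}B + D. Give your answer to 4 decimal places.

-10.0000

G(0) = C(-A)^{-1}B + D = -C A^{-1} B + D.
det A = 6, so A^{-1} = (1/6)·adj(A) = [[2/3, -5/6], [5/3, -11/6]]
A^{-1} B = [-3, -7]^T
C A^{-1} B = 9
G(0) = D - C A^{-1} B = -1 - (9) = -10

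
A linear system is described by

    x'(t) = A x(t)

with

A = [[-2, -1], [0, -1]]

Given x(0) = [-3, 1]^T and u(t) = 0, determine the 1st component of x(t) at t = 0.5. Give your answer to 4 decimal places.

det(sI - A) = s^2 - (tr A)s + det A, with tr A = (-2) + (-1) = -3 and det A = (-2)·(-1) - (-1)·0 = 2 - 0 = 2.
So p(s) = det(sI - A) = s^2 + 3s + 2.
Factor s^2 + 3s + 2: two numbers with sum -3 and product 2 are -1 and -2, so s^2 + 3s + 2 = (s + 1)(s + 2).
Hence p(s) = (s + 1) (s + 2), with roots -2, -1.
The eigenvalues -2, -1 are distinct and real, so A is diagonalisable and x(t) = e^{At} x(0) = V diag(e^{λ_i t}) V^{-1} x(0), where the columns of V are the eigenvectors.
λ = -2: A - (-2)I = [[0, -1], [0, 1]]. Row 1 gives 0·v1 + (-1)·v2 = 0, so take v_1 = [1, 0]^T.
λ = -1: A - (-1)I = [[-1, -1], [0, 0]]. Row 1 gives (-1)·v1 + (-1)·v2 = 0, so take v_2 = [-1, 1]^T.
V = [v_1 v_2] = [[1, -1], [0, 1]] has det V = 1, so V^{-1} = adj(V)/det V = [[1, 1], [0, 1]].
Modal coordinates z(0) = V^{-1} x(0): 1·(-3) + 1·1 = -2; 0·(-3) + 1·1 = 1; so z(0) = [-2, 1]^T.
x_1(t) = Σ_i (v_i)_1 · z_i(0) · e^{λ_i t} (row 1 of V times the modal terms).
x_1(0.5) = 1·(-2)·e^{-2·0.5} + (-1)·1·e^{-1·0.5} = (-2)·0.367879 + (-1)·0.606531 = -1.3423.

-1.3423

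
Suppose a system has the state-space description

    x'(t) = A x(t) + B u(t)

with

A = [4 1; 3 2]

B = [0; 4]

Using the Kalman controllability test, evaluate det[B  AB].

-16

AB = [[4], [8]]
Controllability matrix C = [B  AB] = [[0, 4], [4, 8]]
det(C) = 0·8 - 4·4 = 0 - 16 = -16
Since det(C) ≠ 0, rank(C) = 2 and the system is completely controllable.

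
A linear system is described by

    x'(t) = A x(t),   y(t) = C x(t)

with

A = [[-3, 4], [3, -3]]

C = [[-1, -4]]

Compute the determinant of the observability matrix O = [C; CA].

-44

CA = [[-9, 8]]
Observability matrix O = [C; CA] = [[-1, -4], [-9, 8]]
det(O) = (-1)·8 - (-4)·(-9) = -8 - 36 = -44
Since det(O) ≠ 0, rank(O) = 2 and the system is completely observable.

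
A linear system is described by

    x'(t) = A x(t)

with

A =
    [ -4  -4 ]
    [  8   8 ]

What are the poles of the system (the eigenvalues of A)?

det(sI - A) = s^2 - (tr A)s + det A, with tr A = (-4) + 8 = 4 and det A = (-4)·8 - (-4)·8 = -32 - (-32) = 0.
So p(s) = det(sI - A) = s^2 - 4s.
Factor s^2 - 4s: two numbers with sum 4 and product 0 are 4 and 0, so s^2 - 4s = s(s - 4).
Hence p(s) = s (s - 4), with roots 0, 4.
At least one eigenvalue has non-negative real part, so the system is not asymptotically stable.

0, 4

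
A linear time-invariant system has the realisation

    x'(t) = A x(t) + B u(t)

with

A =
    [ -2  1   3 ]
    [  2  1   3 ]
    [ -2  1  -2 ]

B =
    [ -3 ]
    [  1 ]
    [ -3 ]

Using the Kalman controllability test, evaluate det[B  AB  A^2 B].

AB = [[-2], [-14], [13]]
A^2B = [[29], [21], [-36]]
Controllability matrix C = [B  AB  A^2B] = [[-3, -2, 29], [1, -14, 21], [-3, 13, -36]]
Expanding along the first row, det(C) = (-3)·((-14)·(-36) - 21·13) - (-2)·(1·(-36) - 21·(-3)) + 29·(1·13 - (-14)·(-3)) = (-3)·231 - (-2)·27 + 29·(-29) = -1480
Since det(C) ≠ 0, rank(C) = 3 and the system is completely controllable.

-1480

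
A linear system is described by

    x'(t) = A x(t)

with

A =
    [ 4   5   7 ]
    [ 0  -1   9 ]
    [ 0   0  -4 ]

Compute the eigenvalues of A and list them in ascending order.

det(sI - A) = s^3 - (tr A)s^2 + (M11 + M22 + M33)s - det A, where Mii is the 2×2 principal minor of A obtained by deleting row i and column i.
tr A = 4 + (-1) + (-4) = -1; M11 = (-1)·(-4) - 9·0 = 4 - 0 = 4; M22 = 4·(-4) - 7·0 = -16 - 0 = -16; M33 = 4·(-1) - 5·0 = -4 - 0 = -4; sum of minors = -16.
det A = 4·((-1)·(-4) - 9·0) - 5·(0·(-4) - 9·0) + 7·(0·0 - (-1)·0) = 4·4 - 5·0 + 7·0 = 16.
So p(s) = det(sI - A) = s^3 + s^2 - 16s - 16.
Rational-root test: any integer root divides -16. Testing small divisors, s = -1 works: p(-1) = -1 + 1 + 16 + (-16) = 0, so (s + 1) is a factor.
Dividing, p(s) = (s + 1)(s^2 - 16).
Factor s^2 - 16: two numbers with sum 0 and product -16 are 4 and -4, so s^2 - 16 = (s - 4)(s + 4).
Hence p(s) = (s - 4) (s + 1) (s + 4), with roots -4, -1, 4.
At least one eigenvalue has non-negative real part, so the system is not asymptotically stable.

-4, -1, 4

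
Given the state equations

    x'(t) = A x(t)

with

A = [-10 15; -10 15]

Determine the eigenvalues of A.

det(sI - A) = s^2 - (tr A)s + det A, with tr A = (-10) + 15 = 5 and det A = (-10)·15 - 15·(-10) = -150 - (-150) = 0.
So p(s) = det(sI - A) = s^2 - 5s.
Factor s^2 - 5s: two numbers with sum 5 and product 0 are 5 and 0, so s^2 - 5s = s(s - 5).
Hence p(s) = s (s - 5), with roots 0, 5.
At least one eigenvalue has non-negative real part, so the system is not asymptotically stable.

0, 5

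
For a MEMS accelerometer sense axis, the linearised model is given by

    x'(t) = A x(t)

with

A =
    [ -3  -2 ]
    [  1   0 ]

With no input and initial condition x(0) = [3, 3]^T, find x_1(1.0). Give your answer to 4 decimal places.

det(sI - A) = s^2 - (tr A)s + det A, with tr A = (-3) + 0 = -3 and det A = (-3)·0 - (-2)·1 = 0 - (-2) = 2.
So p(s) = det(sI - A) = s^2 + 3s + 2.
Factor s^2 + 3s + 2: two numbers with sum -3 and product 2 are -1 and -2, so s^2 + 3s + 2 = (s + 1)(s + 2).
Hence p(s) = (s + 1) (s + 2), with roots -2, -1.
The eigenvalues -2, -1 are distinct and real, so A is diagonalisable and x(t) = e^{At} x(0) = V diag(e^{λ_i t}) V^{-1} x(0), where the columns of V are the eigenvectors.
λ = -2: A - (-2)I = [[-1, -2], [1, 2]]. Row 1 gives (-1)·v1 + (-2)·v2 = 0, so take v_1 = [-2, 1]^T.
λ = -1: A - (-1)I = [[-2, -2], [1, 1]]. Row 1 gives (-2)·v1 + (-2)·v2 = 0, so take v_2 = [-1, 1]^T.
V = [v_1 v_2] = [[-2, -1], [1, 1]] has det V = -1, so V^{-1} = adj(V)/det V = [[-1, -1], [1, 2]].
Modal coordinates z(0) = V^{-1} x(0): (-1)·3 + (-1)·3 = -6; 1·3 + 2·3 = 9; so z(0) = [-6, 9]^T.
x_1(t) = Σ_i (v_i)_1 · z_i(0) · e^{λ_i t} (row 1 of V times the modal terms).
x_1(1.0) = (-2)·(-6)·e^{-2·1.0} + (-1)·9·e^{-1·1.0} = 12·0.135335 + (-9)·0.367879 = -1.6869.

-1.6869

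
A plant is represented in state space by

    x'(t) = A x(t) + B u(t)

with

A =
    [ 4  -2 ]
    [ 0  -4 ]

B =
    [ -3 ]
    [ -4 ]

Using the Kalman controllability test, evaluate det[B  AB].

-64

AB = [[-4], [16]]
Controllability matrix C = [B  AB] = [[-3, -4], [-4, 16]]
det(C) = (-3)·16 - (-4)·(-4) = -48 - 16 = -64
Since det(C) ≠ 0, rank(C) = 2 and the system is completely controllable.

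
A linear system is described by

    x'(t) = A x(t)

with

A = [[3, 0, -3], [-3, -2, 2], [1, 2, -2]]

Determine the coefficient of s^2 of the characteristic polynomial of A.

1

Expand det(sI - A) for the 3×3 matrix.
p(s) = s^3 + s^2 - 9s - 12.
(Check: constant term = det(-A) = (-1)^3 det A = -12; coefficient of s^2 = -tr A = 1.)
The coefficient of s^2 is 1.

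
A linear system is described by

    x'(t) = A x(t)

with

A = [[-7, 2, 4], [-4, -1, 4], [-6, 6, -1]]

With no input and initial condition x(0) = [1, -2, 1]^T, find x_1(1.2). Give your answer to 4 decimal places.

-2.0146

det(sI - A) = s^3 - (tr A)s^2 + (M11 + M22 + M33)s - det A, where Mii is the 2×2 principal minor of A obtained by deleting row i and column i.
tr A = (-7) + (-1) + (-1) = -9; M11 = (-1)·(-1) - 4·6 = 1 - 24 = -23; M22 = (-7)·(-1) - 4·(-6) = 7 - (-24) = 31; M33 = (-7)·(-1) - 2·(-4) = 7 - (-8) = 15; sum of minors = 23.
det A = (-7)·((-1)·(-1) - 4·6) - 2·((-4)·(-1) - 4·(-6)) + 4·((-4)·6 - (-1)·(-6)) = (-7)·(-23) - 2·28 + 4·(-30) = -15.
So p(s) = det(sI - A) = s^3 + 9s^2 + 23s + 15.
Rational-root test: any integer root divides 15. Testing small divisors, s = -1 works: p(-1) = -1 + 9 + (-23) + 15 = 0, so (s + 1) is a factor.
Dividing, p(s) = (s + 1)(s^2 + 8s + 15).
Factor s^2 + 8s + 15: two numbers with sum -8 and product 15 are -3 and -5, so s^2 + 8s + 15 = (s + 3)(s + 5).
Hence p(s) = (s + 1) (s + 3) (s + 5), with roots -5, -3, -1.
The eigenvalues -5, -3, -1 are distinct and real, so A is diagonalisable and x(t) = e^{At} x(0) = V diag(e^{λ_i t}) V^{-1} x(0), where the columns of V are the eigenvectors.
λ = -5: A - (-5)I = [[-2, 2, 4], [-4, 4, 4], [-6, 6, 4]]. v must be orthogonal to every row; (row 1) × (row 2) = [-8, -8, 0], so take v_1 = [-1, -1, 0]^T.
λ = -3: A - (-3)I = [[-4, 2, 4], [-4, 2, 4], [-6, 6, 2]]. v must be orthogonal to every row; (row 1) × (row 3) = [-20, -16, -12], so take v_2 = [5, 4, 3]^T.
λ = -1: A - (-1)I = [[-6, 2, 4], [-4, 0, 4], [-6, 6, 0]]. v must be orthogonal to every row; (row 1) × (row 2) = [8, 8, 8], so take v_3 = [1, 1, 1]^T.
V = [v_1 v_2 v_3] = [[-1, 5, 1], [-1, 4, 1], [0, 3, 1]] has det V = 1, so V^{-1} = adj(V)/det V = [[1, -2, 1], [1, -1, 0], [-3, 3, 1]].
Modal coordinates z(0) = V^{-1} x(0): 1·1 + (-2)·(-2) + 1·1 = 6; 1·1 + (-1)·(-2) + 0·1 = 3; (-3)·1 + 3·(-2) + 1·1 = -8; so z(0) = [6, 3, -8]^T.
x_1(t) = Σ_i (v_i)_1 · z_i(0) · e^{λ_i t} (row 1 of V times the modal terms).
x_1(1.2) = (-1)·6·e^{-5·1.2} + 5·3·e^{-3·1.2} + 1·(-8)·e^{-1·1.2} = (-6)·0.002479 + 15·0.027324 + (-8)·0.301194 = -2.0146.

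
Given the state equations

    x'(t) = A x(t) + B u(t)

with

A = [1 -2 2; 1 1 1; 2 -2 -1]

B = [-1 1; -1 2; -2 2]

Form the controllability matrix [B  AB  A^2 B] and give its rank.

AB = [[-3, 1], [-4, 5], [2, -4]]
A^2B = [[9, -17], [-5, 2], [0, -4]]
Controllability matrix C = [B  AB  A^2B] = [[-1, 1, -3, 1, 9, -17], [-1, 2, -4, 5, -5, 2], [-2, 2, 2, -4, 0, -4]]
Take the 3×3 submatrix of C formed by columns 1, 2, 3: [[-1, 1, -3], [-1, 2, -4], [-2, 2, 2]]. Its determinant is (-1)·(2·2 - (-4)·2) - 1·((-1)·2 - (-4)·(-2)) + (-3)·((-1)·2 - 2·(-2)) = (-1)·12 - 1·(-10) + (-3)·2 = -8 ≠ 0.
So rank(C) ≥ 3; since C has 3 rows, rank(C) = 3.
rank(C) = 3 = n, so the pair (A, B) is completely controllable.

3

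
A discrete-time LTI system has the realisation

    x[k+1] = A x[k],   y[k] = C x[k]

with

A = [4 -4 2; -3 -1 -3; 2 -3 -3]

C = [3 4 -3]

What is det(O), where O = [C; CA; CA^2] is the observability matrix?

CA = [[-6, -7, 3]]
CA^2 = [[3, 22, 0]]
Observability matrix O = [C; CA; CA^2] = [[3, 4, -3], [-6, -7, 3], [3, 22, 0]]
Expanding along the first row, det(O) = 3·((-7)·0 - 3·22) - 4·((-6)·0 - 3·3) + (-3)·((-6)·22 - (-7)·3) = 3·(-66) - 4·(-9) + (-3)·(-111) = 171
Since det(O) ≠ 0, rank(O) = 3 and the system is completely observable.

171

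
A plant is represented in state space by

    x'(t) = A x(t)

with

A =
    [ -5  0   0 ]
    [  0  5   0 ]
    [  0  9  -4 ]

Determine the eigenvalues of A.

-5, -4, 5

det(sI - A) = s^3 - (tr A)s^2 + (M11 + M22 + M33)s - det A, where Mii is the 2×2 principal minor of A obtained by deleting row i and column i.
tr A = (-5) + 5 + (-4) = -4; M11 = 5·(-4) - 0·9 = -20 - 0 = -20; M22 = (-5)·(-4) - 0·0 = 20 - 0 = 20; M33 = (-5)·5 - 0·0 = -25 - 0 = -25; sum of minors = -25.
det A = (-5)·(5·(-4) - 0·9) - 0·(0·(-4) - 0·0) + 0·(0·9 - 5·0) = (-5)·(-20) - 0·0 + 0·0 = 100.
So p(s) = det(sI - A) = s^3 + 4s^2 - 25s - 100.
Rational-root test: any integer root divides -100. Testing small divisors, s = -4 works: p(-4) = -64 + 64 + 100 + (-100) = 0, so (s + 4) is a factor.
Dividing, p(s) = (s + 4)(s^2 - 25).
Factor s^2 - 25: two numbers with sum 0 and product -25 are 5 and -5, so s^2 - 25 = (s - 5)(s + 5).
Hence p(s) = (s - 5) (s + 4) (s + 5), with roots -5, -4, 5.
At least one eigenvalue has non-negative real part, so the system is not asymptotically stable.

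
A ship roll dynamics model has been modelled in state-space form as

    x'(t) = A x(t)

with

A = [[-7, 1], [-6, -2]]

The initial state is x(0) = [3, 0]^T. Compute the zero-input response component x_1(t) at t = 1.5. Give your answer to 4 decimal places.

-0.0099

det(sI - A) = s^2 - (tr A)s + det A, with tr A = (-7) + (-2) = -9 and det A = (-7)·(-2) - 1·(-6) = 14 - (-6) = 20.
So p(s) = det(sI - A) = s^2 + 9s + 20.
Factor s^2 + 9s + 20: two numbers with sum -9 and product 20 are -4 and -5, so s^2 + 9s + 20 = (s + 4)(s + 5).
Hence p(s) = (s + 4) (s + 5), with roots -5, -4.
The eigenvalues -5, -4 are distinct and real, so A is diagonalisable and x(t) = e^{At} x(0) = V diag(e^{λ_i t}) V^{-1} x(0), where the columns of V are the eigenvectors.
λ = -5: A - (-5)I = [[-2, 1], [-6, 3]]. Row 1 gives (-2)·v1 + 1·v2 = 0, so take v_1 = [1, 2]^T.
λ = -4: A - (-4)I = [[-3, 1], [-6, 2]]. Row 1 gives (-3)·v1 + 1·v2 = 0, so take v_2 = [1, 3]^T.
V = [v_1 v_2] = [[1, 1], [2, 3]] has det V = 1, so V^{-1} = adj(V)/det V = [[3, -1], [-2, 1]].
Modal coordinates z(0) = V^{-1} x(0): 3·3 + (-1)·0 = 9; (-2)·3 + 1·0 = -6; so z(0) = [9, -6]^T.
x_1(t) = Σ_i (v_i)_1 · z_i(0) · e^{λ_i t} (row 1 of V times the modal terms).
x_1(1.5) = 1·9·e^{-5·1.5} + 1·(-6)·e^{-4·1.5} = 9·0.000553 + (-6)·0.002479 = -0.0099.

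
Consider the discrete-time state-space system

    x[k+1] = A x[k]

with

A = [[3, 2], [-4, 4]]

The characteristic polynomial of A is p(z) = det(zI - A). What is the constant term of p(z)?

For a 2×2 matrix, det(zI - A) = z^2 - (tr A)z + det A.
tr A = 7, det A = 20.
So p(z) = z^2 - 7z + 20.
The constant term is 20.

20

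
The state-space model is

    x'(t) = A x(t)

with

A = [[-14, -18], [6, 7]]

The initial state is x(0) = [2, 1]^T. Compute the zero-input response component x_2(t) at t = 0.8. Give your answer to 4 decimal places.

det(sI - A) = s^2 - (tr A)s + det A, with tr A = (-14) + 7 = -7 and det A = (-14)·7 - (-18)·6 = -98 - (-108) = 10.
So p(s) = det(sI - A) = s^2 + 7s + 10.
Factor s^2 + 7s + 10: two numbers with sum -7 and product 10 are -2 and -5, so s^2 + 7s + 10 = (s + 2)(s + 5).
Hence p(s) = (s + 2) (s + 5), with roots -5, -2.
The eigenvalues -5, -2 are distinct and real, so A is diagonalisable and x(t) = e^{At} x(0) = V diag(e^{λ_i t}) V^{-1} x(0), where the columns of V are the eigenvectors.
λ = -5: A - (-5)I = [[-9, -18], [6, 12]]. Row 1 gives (-9)·v1 + (-18)·v2 = 0, so take v_1 = [-2, 1]^T.
λ = -2: A - (-2)I = [[-12, -18], [6, 9]]. Row 1 gives (-12)·v1 + (-18)·v2 = 0, so take v_2 = [-3, 2]^T.
V = [v_1 v_2] = [[-2, -3], [1, 2]] has det V = -1, so V^{-1} = adj(V)/det V = [[-2, -3], [1, 2]].
Modal coordinates z(0) = V^{-1} x(0): (-2)·2 + (-3)·1 = -7; 1·2 + 2·1 = 4; so z(0) = [-7, 4]^T.
x_2(t) = Σ_i (v_i)_2 · z_i(0) · e^{λ_i t} (row 2 of V times the modal terms).
x_2(0.8) = 1·(-7)·e^{-5·0.8} + 2·4·e^{-2·0.8} = (-7)·0.018316 + 8·0.201897 = 1.4870.

1.4870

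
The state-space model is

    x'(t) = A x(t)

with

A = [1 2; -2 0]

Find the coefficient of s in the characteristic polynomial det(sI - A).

-1

For a 2×2 matrix, det(sI - A) = s^2 - (tr A)s + det A.
tr A = 1, det A = 4.
So p(s) = s^2 - s + 4.
The coefficient of s is -1.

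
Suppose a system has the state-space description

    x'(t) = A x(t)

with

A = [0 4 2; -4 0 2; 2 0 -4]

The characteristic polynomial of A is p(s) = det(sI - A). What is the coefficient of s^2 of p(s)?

Expand det(sI - A) for the 3×3 matrix.
p(s) = s^3 + 4s^2 + 12s + 48.
(Check: constant term = det(-A) = (-1)^3 det A = 48; coefficient of s^2 = -tr A = 4.)
The coefficient of s^2 is 4.

4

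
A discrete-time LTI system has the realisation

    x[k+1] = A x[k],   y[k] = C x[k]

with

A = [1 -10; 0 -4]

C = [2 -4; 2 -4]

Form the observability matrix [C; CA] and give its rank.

1

CA = [[2, -4], [2, -4]]
Observability matrix O = [C; CA] = [[2, -4], [2, -4], [2, -4], [2, -4]]
Every row of O is a scalar multiple of row 1 = [2, -4] (multipliers 1, 1, 1, 1), so the rows span a one-dimensional space.
O ≠ 0, hence rank(O) = 1.
rank(O) = 1 < n = 2, so the pair (A, C) is not completely observable.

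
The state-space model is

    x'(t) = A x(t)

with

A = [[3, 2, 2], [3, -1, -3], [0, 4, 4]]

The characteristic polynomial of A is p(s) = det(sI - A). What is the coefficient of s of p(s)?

Expand det(sI - A) for the 3×3 matrix.
p(s) = s^3 - 6s^2 + 11s - 24.
(Check: constant term = det(-A) = (-1)^3 det A = -24; coefficient of s^2 = -tr A = -6.)
The coefficient of s is 11.

11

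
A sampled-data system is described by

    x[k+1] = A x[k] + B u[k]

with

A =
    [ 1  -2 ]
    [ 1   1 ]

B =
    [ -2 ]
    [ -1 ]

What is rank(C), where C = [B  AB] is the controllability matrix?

AB = [[0], [-3]]
Controllability matrix C = [B  AB] = [[-2, 0], [-1, -3]]
det(C) = (-2)·(-3) - 0·(-1) = 6 - 0 = 6 ≠ 0, so rank(C) = 2.
rank(C) = 2 = n, so the pair (A, B) is completely controllable.

2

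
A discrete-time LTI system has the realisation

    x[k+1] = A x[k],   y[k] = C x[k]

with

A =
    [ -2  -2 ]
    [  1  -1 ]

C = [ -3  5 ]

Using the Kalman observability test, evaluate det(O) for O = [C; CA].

CA = [[11, 1]]
Observability matrix O = [C; CA] = [[-3, 5], [11, 1]]
det(O) = (-3)·1 - 5·11 = -3 - 55 = -58
Since det(O) ≠ 0, rank(O) = 2 and the system is completely observable.

-58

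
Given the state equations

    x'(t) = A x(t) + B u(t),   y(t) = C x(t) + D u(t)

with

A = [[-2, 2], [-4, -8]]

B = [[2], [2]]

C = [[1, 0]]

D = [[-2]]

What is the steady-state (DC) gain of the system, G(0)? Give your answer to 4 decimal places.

-1.1667

G(0) = C(-A)^{-1}B + D = -C A^{-1} B + D.
det A = 24, so A^{-1} = (1/24)·adj(A) = [[-1/3, -1/12], [1/6, -1/12]]
A^{-1} B = [-5/6, 1/6]^T
C A^{-1} B = -5/6
G(0) = D - C A^{-1} B = -2 - (-5/6) = -7/6 ≈ -1.1667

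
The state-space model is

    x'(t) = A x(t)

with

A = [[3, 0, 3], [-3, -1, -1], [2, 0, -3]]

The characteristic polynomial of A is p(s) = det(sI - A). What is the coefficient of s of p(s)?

-15

Expand det(sI - A) for the 3×3 matrix.
p(s) = s^3 + s^2 - 15s - 15.
(Check: constant term = det(-A) = (-1)^3 det A = -15; coefficient of s^2 = -tr A = 1.)
The coefficient of s is -15.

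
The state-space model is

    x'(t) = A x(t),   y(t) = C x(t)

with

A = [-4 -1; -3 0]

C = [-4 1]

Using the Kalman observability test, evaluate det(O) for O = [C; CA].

CA = [[13, 4]]
Observability matrix O = [C; CA] = [[-4, 1], [13, 4]]
det(O) = (-4)·4 - 1·13 = -16 - 13 = -29
Since det(O) ≠ 0, rank(O) = 2 and the system is completely observable.

-29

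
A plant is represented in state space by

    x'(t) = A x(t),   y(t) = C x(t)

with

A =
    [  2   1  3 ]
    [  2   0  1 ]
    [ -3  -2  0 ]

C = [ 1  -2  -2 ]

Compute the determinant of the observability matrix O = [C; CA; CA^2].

CA = [[4, 5, 1]]
CA^2 = [[15, 2, 17]]
Observability matrix O = [C; CA; CA^2] = [[1, -2, -2], [4, 5, 1], [15, 2, 17]]
Expanding along the first row, det(O) = 1·(5·17 - 1·2) - (-2)·(4·17 - 1·15) + (-2)·(4·2 - 5·15) = 1·83 - (-2)·53 + (-2)·(-67) = 323
Since det(O) ≠ 0, rank(O) = 3 and the system is completely observable.

323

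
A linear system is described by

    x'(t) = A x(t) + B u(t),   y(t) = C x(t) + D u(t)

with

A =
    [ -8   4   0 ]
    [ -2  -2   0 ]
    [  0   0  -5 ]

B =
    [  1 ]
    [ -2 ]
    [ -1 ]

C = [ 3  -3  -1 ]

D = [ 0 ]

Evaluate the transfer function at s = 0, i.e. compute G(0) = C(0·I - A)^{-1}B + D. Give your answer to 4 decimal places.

G(0) = C(-A)^{-1}B + D = -C A^{-1} B + D.
det A = -120, so A^{-1} = (1/-120)·adj(A) = [[-1/12, -1/6, 0], [1/12, -1/3, 0], [0, 0, -1/5]]
A^{-1} B = [1/4, 3/4, 1/5]^T
C A^{-1} B = -17/10
G(0) = D - C A^{-1} B = 0 - (-17/10) = 17/10 ≈ 1.7000

1.7000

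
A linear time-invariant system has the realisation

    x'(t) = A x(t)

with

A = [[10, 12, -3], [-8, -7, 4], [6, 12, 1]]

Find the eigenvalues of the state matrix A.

-1, 1, 4

det(sI - A) = s^3 - (tr A)s^2 + (M11 + M22 + M33)s - det A, where Mii is the 2×2 principal minor of A obtained by deleting row i and column i.
tr A = 10 + (-7) + 1 = 4; M11 = (-7)·1 - 4·12 = -7 - 48 = -55; M22 = 10·1 - (-3)·6 = 10 - (-18) = 28; M33 = 10·(-7) - 12·(-8) = -70 - (-96) = 26; sum of minors = -1.
det A = 10·((-7)·1 - 4·12) - 12·((-8)·1 - 4·6) + (-3)·((-8)·12 - (-7)·6) = 10·(-55) - 12·(-32) + (-3)·(-54) = -4.
So p(s) = det(sI - A) = s^3 - 4s^2 - s + 4.
Rational-root test: any integer root divides 4. Testing small divisors, s = -1 works: p(-1) = -1 + (-4) + 1 + 4 = 0, so (s + 1) is a factor.
Dividing, p(s) = (s + 1)(s^2 - 5s + 4).
Factor s^2 - 5s + 4: two numbers with sum 5 and product 4 are 4 and 1, so s^2 - 5s + 4 = (s - 4)(s - 1).
Hence p(s) = (s - 4) (s - 1) (s + 1), with roots -1, 1, 4.
At least one eigenvalue has non-negative real part, so the system is not asymptotically stable.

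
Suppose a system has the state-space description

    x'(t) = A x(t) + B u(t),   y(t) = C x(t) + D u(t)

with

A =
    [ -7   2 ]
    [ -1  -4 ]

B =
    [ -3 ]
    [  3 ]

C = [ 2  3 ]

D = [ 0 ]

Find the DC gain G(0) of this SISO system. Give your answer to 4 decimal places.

G(0) = C(-A)^{-1}B + D = -C A^{-1} B + D.
det A = 30, so A^{-1} = (1/30)·adj(A) = [[-2/15, -1/15], [1/30, -7/30]]
A^{-1} B = [1/5, -4/5]^T
C A^{-1} B = -2
G(0) = D - C A^{-1} B = 0 - (-2) = 2

2.0000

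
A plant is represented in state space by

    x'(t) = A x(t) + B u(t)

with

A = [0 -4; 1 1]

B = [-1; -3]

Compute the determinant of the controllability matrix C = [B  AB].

40

AB = [[12], [-4]]
Controllability matrix C = [B  AB] = [[-1, 12], [-3, -4]]
det(C) = (-1)·(-4) - 12·(-3) = 4 - (-36) = 40
Since det(C) ≠ 0, rank(C) = 2 and the system is completely controllable.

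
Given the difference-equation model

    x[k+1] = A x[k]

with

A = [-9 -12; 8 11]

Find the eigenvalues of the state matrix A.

-1, 3

det(zI - A) = z^2 - (tr A)z + det A, with tr A = (-9) + 11 = 2 and det A = (-9)·11 - (-12)·8 = -99 - (-96) = -3.
So p(z) = det(zI - A) = z^2 - 2z - 3.
Factor z^2 - 2z - 3: two numbers with sum 2 and product -3 are 3 and -1, so z^2 - 2z - 3 = (z - 3)(z + 1).
Hence p(z) = (z - 3) (z + 1), with roots -1, 3.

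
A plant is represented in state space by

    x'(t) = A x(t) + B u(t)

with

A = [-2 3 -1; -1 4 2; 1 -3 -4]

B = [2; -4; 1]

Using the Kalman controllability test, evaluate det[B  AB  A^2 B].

2475

AB = [[-17], [-16], [10]]
A^2B = [[-24], [-27], [-9]]
Controllability matrix C = [B  AB  A^2B] = [[2, -17, -24], [-4, -16, -27], [1, 10, -9]]
Expanding along the first row, det(C) = 2·((-16)·(-9) - (-27)·10) - (-17)·((-4)·(-9) - (-27)·1) + (-24)·((-4)·10 - (-16)·1) = 2·414 - (-17)·63 + (-24)·(-24) = 2475
Since det(C) ≠ 0, rank(C) = 3 and the system is completely controllable.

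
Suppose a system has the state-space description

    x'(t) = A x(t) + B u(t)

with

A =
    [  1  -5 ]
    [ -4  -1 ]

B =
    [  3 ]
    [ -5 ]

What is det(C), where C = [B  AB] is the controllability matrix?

119

AB = [[28], [-7]]
Controllability matrix C = [B  AB] = [[3, 28], [-5, -7]]
det(C) = 3·(-7) - 28·(-5) = -21 - (-140) = 119
Since det(C) ≠ 0, rank(C) = 2 and the system is completely controllable.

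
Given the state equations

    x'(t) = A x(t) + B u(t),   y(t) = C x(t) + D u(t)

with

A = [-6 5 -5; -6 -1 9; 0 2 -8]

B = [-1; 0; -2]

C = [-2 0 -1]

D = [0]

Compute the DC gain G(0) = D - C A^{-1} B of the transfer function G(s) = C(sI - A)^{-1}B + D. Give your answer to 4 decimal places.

1.6667

G(0) = C(-A)^{-1}B + D = -C A^{-1} B + D.
det A = -120, so A^{-1} = (1/-120)·adj(A) = [[1/12, -1/4, -1/3], [2/5, -2/5, -7/10], [1/10, -1/10, -3/10]]
A^{-1} B = [7/12, 1, 1/2]^T
C A^{-1} B = -5/3
G(0) = D - C A^{-1} B = 0 - (-5/3) = 5/3 ≈ 1.6667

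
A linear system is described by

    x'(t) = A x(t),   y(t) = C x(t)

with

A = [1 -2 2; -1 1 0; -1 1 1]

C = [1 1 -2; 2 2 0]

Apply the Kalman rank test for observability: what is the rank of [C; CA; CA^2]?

CA = [[2, -3, 0], [0, -2, 4]]
CA^2 = [[5, -7, 4], [-2, 2, 4]]
Observability matrix O = [C; CA; CA^2] = [[1, 1, -2], [2, 2, 0], [2, -3, 0], [0, -2, 4], [5, -7, 4], [-2, 2, 4]]
Take the 3×3 submatrix of O formed by rows 1, 2, 3: [[1, 1, -2], [2, 2, 0], [2, -3, 0]]. Its determinant is 1·(2·0 - 0·(-3)) - 1·(2·0 - 0·2) + (-2)·(2·(-3) - 2·2) = 1·0 - 1·0 + (-2)·(-10) = 20 ≠ 0.
So rank(O) ≥ 3; since O has 3 columns, rank(O) = 3.
rank(O) = 3 = n, so the pair (A, C) is completely observable.

3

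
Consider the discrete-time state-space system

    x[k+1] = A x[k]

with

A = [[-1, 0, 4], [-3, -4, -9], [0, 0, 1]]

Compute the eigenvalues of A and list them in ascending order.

-4, -1, 1

det(zI - A) = z^3 - (tr A)z^2 + (M11 + M22 + M33)z - det A, where Mii is the 2×2 principal minor of A obtained by deleting row i and column i.
tr A = (-1) + (-4) + 1 = -4; M11 = (-4)·1 - (-9)·0 = -4 - 0 = -4; M22 = (-1)·1 - 4·0 = -1 - 0 = -1; M33 = (-1)·(-4) - 0·(-3) = 4 - 0 = 4; sum of minors = -1.
det A = (-1)·((-4)·1 - (-9)·0) - 0·((-3)·1 - (-9)·0) + 4·((-3)·0 - (-4)·0) = (-1)·(-4) - 0·(-3) + 4·0 = 4.
So p(z) = det(zI - A) = z^3 + 4z^2 - z - 4.
Rational-root test: any integer root divides -4. Testing small divisors, z = -1 works: p(-1) = -1 + 4 + 1 + (-4) = 0, so (z + 1) is a factor.
Dividing, p(z) = (z + 1)(z^2 + 3z - 4).
Factor z^2 + 3z - 4: two numbers with sum -3 and product -4 are 1 and -4, so z^2 + 3z - 4 = (z - 1)(z + 4).
Hence p(z) = (z - 1) (z + 1) (z + 4), with roots -4, -1, 1.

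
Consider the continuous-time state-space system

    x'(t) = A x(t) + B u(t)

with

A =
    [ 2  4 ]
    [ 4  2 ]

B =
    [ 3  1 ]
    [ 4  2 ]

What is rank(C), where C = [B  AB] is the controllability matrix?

AB = [[22, 10], [20, 8]]
Controllability matrix C = [B  AB] = [[3, 1, 22, 10], [4, 2, 20, 8]]
Take the 2×2 submatrix of C formed by columns 1, 2: [[3, 1], [4, 2]]. Its determinant is 3·2 - 1·4 = 6 - 4 = 2 ≠ 0.
So rank(C) ≥ 2; since C has 2 rows, rank(C) = 2.
rank(C) = 2 = n, so the pair (A, B) is completely controllable.

2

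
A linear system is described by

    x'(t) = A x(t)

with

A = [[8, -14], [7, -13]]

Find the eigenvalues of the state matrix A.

det(sI - A) = s^2 - (tr A)s + det A, with tr A = 8 + (-13) = -5 and det A = 8·(-13) - (-14)·7 = -104 - (-98) = -6.
So p(s) = det(sI - A) = s^2 + 5s - 6.
Factor s^2 + 5s - 6: two numbers with sum -5 and product -6 are 1 and -6, so s^2 + 5s - 6 = (s - 1)(s + 6).
Hence p(s) = (s - 1) (s + 6), with roots -6, 1.
At least one eigenvalue has non-negative real part, so the system is not asymptotically stable.

-6, 1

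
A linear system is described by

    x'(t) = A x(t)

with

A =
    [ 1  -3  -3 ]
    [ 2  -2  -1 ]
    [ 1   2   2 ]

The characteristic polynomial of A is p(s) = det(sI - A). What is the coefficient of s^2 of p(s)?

Expand det(sI - A) for the 3×3 matrix.
p(s) = s^3 - s^2 + 7s + 5.
(Check: constant term = det(-A) = (-1)^3 det A = 5; coefficient of s^2 = -tr A = -1.)
The coefficient of s^2 is -1.

-1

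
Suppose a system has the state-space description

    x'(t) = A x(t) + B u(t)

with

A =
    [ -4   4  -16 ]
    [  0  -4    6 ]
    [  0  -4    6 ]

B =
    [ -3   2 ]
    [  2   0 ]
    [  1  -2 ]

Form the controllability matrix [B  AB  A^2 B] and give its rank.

AB = [[4, 24], [-2, -12], [-2, -12]]
A^2B = [[8, 48], [-4, -24], [-4, -24]]
Controllability matrix C = [B  AB  A^2B] = [[-3, 2, 4, 24, 8, 48], [2, 0, -2, -12, -4, -24], [1, -2, -2, -12, -4, -24]]
The rows r1, r2, r3 of C are linearly dependent: r1 + r2 + r3 = 0 (check each entry), so rank(C) ≤ 2.
The 2×2 minor from rows 1, 2, columns 1, 2 is (-3)·0 - 2·2 = 0 - 4 = -4 ≠ 0, so rank(C) = 2.
rank(C) = 2 < n = 3, so the pair (A, B) is not completely controllable.

2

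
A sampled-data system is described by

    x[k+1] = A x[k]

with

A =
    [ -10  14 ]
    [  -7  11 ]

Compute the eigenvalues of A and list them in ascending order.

det(zI - A) = z^2 - (tr A)z + det A, with tr A = (-10) + 11 = 1 and det A = (-10)·11 - 14·(-7) = -110 - (-98) = -12.
So p(z) = det(zI - A) = z^2 - z - 12.
Factor z^2 - z - 12: two numbers with sum 1 and product -12 are 4 and -3, so z^2 - z - 12 = (z - 4)(z + 3).
Hence p(z) = (z - 4) (z + 3), with roots -3, 4.

-3, 4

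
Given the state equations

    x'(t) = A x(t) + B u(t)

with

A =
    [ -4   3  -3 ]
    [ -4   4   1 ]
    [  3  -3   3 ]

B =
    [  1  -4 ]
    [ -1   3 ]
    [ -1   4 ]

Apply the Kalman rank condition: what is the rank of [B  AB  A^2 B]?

AB = [[-4, 13], [-9, 32], [3, -9]]
A^2B = [[-20, 71], [-17, 67], [24, -84]]
Controllability matrix C = [B  AB  A^2B] = [[1, -4, -4, 13, -20, 71], [-1, 3, -9, 32, -17, 67], [-1, 4, 3, -9, 24, -84]]
Take the 3×3 submatrix of C formed by columns 1, 2, 3: [[1, -4, -4], [-1, 3, -9], [-1, 4, 3]]. Its determinant is 1·(3·3 - (-9)·4) - (-4)·((-1)·3 - (-9)·(-1)) + (-4)·((-1)·4 - 3·(-1)) = 1·45 - (-4)·(-12) + (-4)·(-1) = 1 ≠ 0.
So rank(C) ≥ 3; since C has 3 rows, rank(C) = 3.
rank(C) = 3 = n, so the pair (A, B) is completely controllable.

3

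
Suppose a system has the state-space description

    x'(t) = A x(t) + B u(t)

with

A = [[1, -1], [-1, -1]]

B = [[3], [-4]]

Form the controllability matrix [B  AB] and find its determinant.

31

AB = [[7], [1]]
Controllability matrix C = [B  AB] = [[3, 7], [-4, 1]]
det(C) = 3·1 - 7·(-4) = 3 - (-28) = 31
Since det(C) ≠ 0, rank(C) = 2 and the system is completely controllable.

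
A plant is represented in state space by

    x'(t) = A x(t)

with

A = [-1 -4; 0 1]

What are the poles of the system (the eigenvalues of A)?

-1, 1

det(sI - A) = s^2 - (tr A)s + det A, with tr A = (-1) + 1 = 0 and det A = (-1)·1 - (-4)·0 = -1 - 0 = -1.
So p(s) = det(sI - A) = s^2 - 1.
Factor s^2 - 1: two numbers with sum 0 and product -1 are 1 and -1, so s^2 - 1 = (s - 1)(s + 1).
Hence p(s) = (s - 1) (s + 1), with roots -1, 1.
At least one eigenvalue has non-negative real part, so the system is not asymptotically stable.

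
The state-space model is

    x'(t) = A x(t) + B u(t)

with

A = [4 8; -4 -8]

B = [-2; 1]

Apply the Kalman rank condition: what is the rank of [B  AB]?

1

AB = [[0], [0]]
Controllability matrix C = [B  AB] = [[-2, 0], [1, 0]]
Every column of C is a scalar multiple of column 1 = [-2, 1] (multipliers 1, 0), so the columns span a one-dimensional space.
C ≠ 0, hence rank(C) = 1.
rank(C) = 1 < n = 2, so the pair (A, B) is not completely controllable.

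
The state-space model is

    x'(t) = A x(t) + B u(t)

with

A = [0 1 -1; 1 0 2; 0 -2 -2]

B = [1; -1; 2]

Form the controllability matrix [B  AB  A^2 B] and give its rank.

AB = [[-3], [5], [-2]]
A^2B = [[7], [-7], [-6]]
Controllability matrix C = [B  AB  A^2B] = [[1, -3, 7], [-1, 5, -7], [2, -2, -6]]
det(C) = 1·(5·(-6) - (-7)·(-2)) - (-3)·((-1)·(-6) - (-7)·2) + 7·((-1)·(-2) - 5·2) = 1·(-44) - (-3)·20 + 7·(-8) = -40 ≠ 0, so rank(C) = 3.
rank(C) = 3 = n, so the pair (A, B) is completely controllable.

3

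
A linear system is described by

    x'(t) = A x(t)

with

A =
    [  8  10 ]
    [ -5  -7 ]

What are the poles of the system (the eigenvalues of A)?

det(sI - A) = s^2 - (tr A)s + det A, with tr A = 8 + (-7) = 1 and det A = 8·(-7) - 10·(-5) = -56 - (-50) = -6.
So p(s) = det(sI - A) = s^2 - s - 6.
Factor s^2 - s - 6: two numbers with sum 1 and product -6 are 3 and -2, so s^2 - s - 6 = (s - 3)(s + 2).
Hence p(s) = (s - 3) (s + 2), with roots -2, 3.
At least one eigenvalue has non-negative real part, so the system is not asymptotically stable.

-2, 3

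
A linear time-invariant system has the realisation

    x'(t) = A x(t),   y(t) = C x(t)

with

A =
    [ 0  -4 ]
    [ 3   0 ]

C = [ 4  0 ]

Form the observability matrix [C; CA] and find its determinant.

-64

CA = [[0, -16]]
Observability matrix O = [C; CA] = [[4, 0], [0, -16]]
det(O) = 4·(-16) - 0·0 = -64 - 0 = -64
Since det(O) ≠ 0, rank(O) = 2 and the system is completely observable.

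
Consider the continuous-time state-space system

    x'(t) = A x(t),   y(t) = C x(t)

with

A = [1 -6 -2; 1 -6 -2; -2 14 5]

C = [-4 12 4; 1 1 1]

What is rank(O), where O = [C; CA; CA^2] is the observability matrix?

CA = [[0, 8, 4], [0, 2, 1]]
CA^2 = [[0, 8, 4], [0, 2, 1]]
Observability matrix O = [C; CA; CA^2] = [[-4, 12, 4], [1, 1, 1], [0, 8, 4], [0, 2, 1], [0, 8, 4], [0, 2, 1]]
The columns c1, c2, c3 of O are linearly dependent: -c1 - c2 + 2·c3 = 0 (check each entry), so rank(O) ≤ 2.
The 2×2 minor from rows 1, 2, columns 1, 2 is (-4)·1 - 12·1 = -4 - 12 = -16 ≠ 0, so rank(O) = 2.
rank(O) = 2 < n = 3, so the pair (A, C) is not completely observable.

2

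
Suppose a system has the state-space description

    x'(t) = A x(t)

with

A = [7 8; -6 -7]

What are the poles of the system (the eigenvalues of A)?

det(sI - A) = s^2 - (tr A)s + det A, with tr A = 7 + (-7) = 0 and det A = 7·(-7) - 8·(-6) = -49 - (-48) = -1.
So p(s) = det(sI - A) = s^2 - 1.
Factor s^2 - 1: two numbers with sum 0 and product -1 are 1 and -1, so s^2 - 1 = (s - 1)(s + 1).
Hence p(s) = (s - 1) (s + 1), with roots -1, 1.
At least one eigenvalue has non-negative real part, so the system is not asymptotically stable.

-1, 1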